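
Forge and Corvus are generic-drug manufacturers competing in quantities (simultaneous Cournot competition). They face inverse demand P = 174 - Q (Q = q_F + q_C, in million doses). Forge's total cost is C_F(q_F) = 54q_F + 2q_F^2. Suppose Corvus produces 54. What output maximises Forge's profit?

11

With the rival's output fixed at 54, Forge's profit is π_F = (174 - 54 - q_F)q_F - (54q_F + 2q_F²) = (120 - q_F)q_F - (54q_F + 2q_F²).
∂π_F/∂q_F = 66 - 6q_F = 0, so q_F = 11.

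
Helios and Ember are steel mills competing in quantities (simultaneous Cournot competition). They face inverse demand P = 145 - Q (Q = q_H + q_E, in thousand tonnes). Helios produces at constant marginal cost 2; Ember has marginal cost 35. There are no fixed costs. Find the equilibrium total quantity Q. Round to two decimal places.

84.33

Helios's profit: π_H = (145 - Q)q_H - (2q_H). Setting ∂π_H/∂q_H = 0: 143 - 2q_H - (q_E) = 0.
Ember's first-order condition: 110 - 2q_E - (q_H) = 0.
Best responses: q_H = (143 - q_E)/2, q_E = (110 - q_H)/2.
Substituting one into the other gives q_H = 176/3 and q_E = 77/3.
Total output Q = 176/3 + 77/3 = 253/3.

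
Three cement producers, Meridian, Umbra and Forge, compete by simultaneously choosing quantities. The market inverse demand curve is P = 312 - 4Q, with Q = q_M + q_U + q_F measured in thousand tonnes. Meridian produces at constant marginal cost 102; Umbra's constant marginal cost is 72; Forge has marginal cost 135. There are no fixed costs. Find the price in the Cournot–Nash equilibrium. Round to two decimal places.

155.25

Meridian's profit: π_M = (312 - 4Q)q_M - (102q_M). Setting ∂π_M/∂q_M = 0: 210 - 8q_M - 4(q_U + q_F) = 0.
Umbra's profit: π_U = (312 - 4Q)q_U - (72q_U). Setting ∂π_U/∂q_U = 0: 240 - 8q_U - 4(q_M + q_F) = 0.
Forge's profit: π_F = (312 - 4Q)q_F - (135q_F). Setting ∂π_F/∂q_F = 0: 177 - 8q_F - 4(q_M + q_U) = 0.
Adding the 3 first-order conditions: 627 − 16Q = 0, so Q = 627/16.
Back-substituting: q_M = (210 − 627/4)/4 = 213/16, q_U = (240 − 627/4)/4 = 333/16, q_F = (177 − 627/4)/4 = 81/16.
Total output Q = 627/16, so price P = 312 - 4·(627/16) = 621/4.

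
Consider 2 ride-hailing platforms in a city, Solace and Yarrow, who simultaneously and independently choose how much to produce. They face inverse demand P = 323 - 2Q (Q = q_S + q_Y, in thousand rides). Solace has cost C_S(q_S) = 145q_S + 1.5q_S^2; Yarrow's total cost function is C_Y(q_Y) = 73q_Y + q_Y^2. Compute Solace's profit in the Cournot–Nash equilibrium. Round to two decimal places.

781.98

Solace's profit: π_S = (323 - 2Q)q_S - (145q_S + (3/2)q_S²). Setting ∂π_S/∂q_S = 0: 178 - 7q_S - 2(q_Y) = 0.
Yarrow's profit: π_Y = (323 - 2Q)q_Y - (73q_Y + q_Y²). Setting ∂π_Y/∂q_Y = 0: 250 - 6q_Y - 2(q_S) = 0.
So q_S = (178 - 2q_Y)/7 and q_Y = (250 - 2q_S)/6.
Substituting one into the other gives q_S = 284/19 and q_Y = 697/19.
Price P = 323 - 2·(981/19) = 219.7368.
Solace's profit: 219.7368·(284/19) - 145·(284/19) - (3/2)(284/19)² = 781.9834.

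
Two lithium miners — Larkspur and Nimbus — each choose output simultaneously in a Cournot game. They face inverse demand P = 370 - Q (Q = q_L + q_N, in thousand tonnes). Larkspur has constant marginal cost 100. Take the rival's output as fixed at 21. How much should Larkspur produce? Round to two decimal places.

With the rival's output fixed at 21, Larkspur's profit is π_L = (370 - 21 - q_L)q_L - (100q_L) = (349 - q_L)q_L - (100q_L).
∂π_L/∂q_L = 249 - 2q_L = 0, so q_L = 249/2.

124.50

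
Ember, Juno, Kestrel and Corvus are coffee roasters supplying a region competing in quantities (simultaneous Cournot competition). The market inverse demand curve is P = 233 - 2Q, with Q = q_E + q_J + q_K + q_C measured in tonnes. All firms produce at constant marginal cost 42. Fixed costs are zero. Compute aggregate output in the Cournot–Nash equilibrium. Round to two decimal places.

76.40

A representative firm's profit is π_i = q_i(233 - 2Q) - 42q_i.
First-order condition (treating rivals' output as given): 191 - 4q_i - 2·Σ_{j≠i} q_j = 0.
By symmetry each firm produces the same amount; substituting Σ_{j≠i} q_j = 3q_i yields q_i = 191/10.
Total output Q = 191/10 + 191/10 + 191/10 + 191/10 = 382/5.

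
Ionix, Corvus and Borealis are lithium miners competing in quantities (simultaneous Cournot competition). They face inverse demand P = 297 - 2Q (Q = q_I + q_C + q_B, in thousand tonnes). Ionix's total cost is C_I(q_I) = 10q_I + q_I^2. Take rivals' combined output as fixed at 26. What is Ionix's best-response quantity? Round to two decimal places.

With rivals' combined output fixed at 26, Ionix's profit is π_I = (297 - 2·26 - 2q_I)q_I - (10q_I + q_I²) = (245 - 2q_I)q_I - (10q_I + q_I²).
∂π_I/∂q_I = 235 - 6q_I = 0, so q_I = 235/6.

39.17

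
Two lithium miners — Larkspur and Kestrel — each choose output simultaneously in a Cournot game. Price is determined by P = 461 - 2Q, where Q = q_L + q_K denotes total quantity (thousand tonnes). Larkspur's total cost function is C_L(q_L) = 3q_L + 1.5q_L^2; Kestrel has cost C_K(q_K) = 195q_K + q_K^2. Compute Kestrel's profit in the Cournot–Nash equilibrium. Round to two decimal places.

Larkspur's profit: π_L = (461 - 2Q)q_L - (3q_L + (3/2)q_L²). Setting ∂π_L/∂q_L = 0: 458 - 7q_L - 2(q_K) = 0.
Kestrel's first-order condition: 266 - 6q_K - 2(q_L) = 0.
Best responses: q_L = (458 - 2q_K)/7, q_K = (266 - 2q_L)/6.
Solving the pair: q_L = 1108/19, q_K = 473/19.
Price P = 461 - 2·(1581/19) = 294.5789.
Kestrel's profit: 294.5789·(473/19) - 195·(473/19) - (473/19)² = 1859.2438.

1859.24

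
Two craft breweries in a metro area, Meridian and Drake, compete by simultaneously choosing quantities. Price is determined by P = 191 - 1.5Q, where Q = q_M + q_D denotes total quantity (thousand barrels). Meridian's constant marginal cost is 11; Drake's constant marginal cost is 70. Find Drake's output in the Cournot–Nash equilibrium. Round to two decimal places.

13.78

Meridian's profit: π_M = (191 - 1.5Q)q_M - (11q_M). Setting ∂π_M/∂q_M = 0: 180 - 3q_M - (3/2)(q_D) = 0.
Drake's profit: π_D = (191 - 1.5Q)q_D - (70q_D). Setting ∂π_D/∂q_D = 0: 121 - 3q_D - (3/2)(q_M) = 0.
So q_M = (180 - (3/2)q_D)/3 and q_D = (121 - (3/2)q_M)/3.
Substituting one into the other gives q_M = 478/9 and q_D = 124/9.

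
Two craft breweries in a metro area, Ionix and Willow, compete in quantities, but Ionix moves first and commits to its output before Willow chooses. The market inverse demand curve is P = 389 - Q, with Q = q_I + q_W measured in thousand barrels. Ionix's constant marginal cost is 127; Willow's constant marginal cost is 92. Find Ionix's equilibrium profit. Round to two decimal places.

6441.13

Solve by backward induction. Given q_I, the follower Willow maximises π_W = (389 - q_I - q_W)q_W - 92q_W.
∂π_W/∂q_W = 297 - q_I - 2q_W = 0 gives the reaction function q_W = (297 - q_I)/2.
The leader anticipates this reaction. Substituting into P = 389 - Q gives P = 481/2 - (1/2)q_I, so π_I = (481/2 - (1/2)q_I)q_I - 127q_I.
The leader's first-order condition 227/2 - q_I = 0 yields q_I = 227/2.
Then q_W = (297 - 227/2)/2 = 367/4.
Price P = 389 - 821/4 = 735/4.
Ionix's profit: (735/4 - 127)·(227/2) = 6441.1250.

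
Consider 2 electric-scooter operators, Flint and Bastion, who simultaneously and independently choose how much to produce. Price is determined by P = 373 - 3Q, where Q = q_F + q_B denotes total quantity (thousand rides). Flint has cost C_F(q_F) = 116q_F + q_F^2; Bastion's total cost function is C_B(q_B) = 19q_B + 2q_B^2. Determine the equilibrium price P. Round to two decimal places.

Flint's profit: π_F = (373 - 3Q)q_F - (116q_F + q_F²). Setting ∂π_F/∂q_F = 0: 257 - 8q_F - 3(q_B) = 0.
Bastion's profit: π_B = (373 - 3Q)q_B - (19q_B + 2q_B²). Setting ∂π_B/∂q_B = 0: 354 - 10q_B - 3(q_F) = 0.
Best responses: q_F = (257 - 3q_B)/8, q_B = (354 - 3q_F)/10.
Solving the pair: q_F = 1508/71, q_B = 29.0282.
Total output Q = 50.2676, so price P = 373 - 3·50.2676 = 222.1972.

222.20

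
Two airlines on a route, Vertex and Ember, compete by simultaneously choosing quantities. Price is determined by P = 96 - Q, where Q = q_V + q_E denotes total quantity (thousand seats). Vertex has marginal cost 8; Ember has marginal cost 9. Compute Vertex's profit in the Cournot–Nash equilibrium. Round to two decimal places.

Vertex's profit: π_V = (96 - Q)q_V - (8q_V). Setting ∂π_V/∂q_V = 0: 88 - 2q_V - (q_E) = 0.
Ember's profit: π_E = (96 - Q)q_E - (9q_E). Setting ∂π_E/∂q_E = 0: 87 - 2q_E - (q_V) = 0.
Best responses: q_V = (88 - q_E)/2, q_E = (87 - q_V)/2.
Substituting one into the other gives q_V = 89/3 and q_E = 86/3.
Price P = 96 - 175/3 = 113/3.
Vertex's profit: (113/3 - 8)·(89/3) = 880.1111.

880.11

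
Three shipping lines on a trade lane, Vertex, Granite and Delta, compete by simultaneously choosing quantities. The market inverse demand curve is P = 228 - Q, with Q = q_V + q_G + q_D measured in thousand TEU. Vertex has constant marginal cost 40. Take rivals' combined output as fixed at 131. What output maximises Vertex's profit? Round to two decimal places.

With rivals' combined output fixed at 131, Vertex's profit is π_V = (228 - 131 - q_V)q_V - (40q_V) = (97 - q_V)q_V - (40q_V).
∂π_V/∂q_V = 57 - 2q_V = 0, so q_V = 57/2.

28.50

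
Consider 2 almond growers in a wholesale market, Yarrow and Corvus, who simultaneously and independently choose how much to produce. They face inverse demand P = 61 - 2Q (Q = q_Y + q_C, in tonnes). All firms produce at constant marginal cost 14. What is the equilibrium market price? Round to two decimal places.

Each firm earns π_i = (61 - 2Q)q_i - 14q_i.
Setting ∂π_i/∂q_i = 0 with rivals' quantities fixed: 47 - 4q_i - 2q_j = 0.
With identical firms every q_j equals q_i, so q_j = q_i and 47 = 6q_i, giving q_i = 47/6.
Total output Q = 47/3, so price P = 61 - 2·(47/3) = 89/3.

29.67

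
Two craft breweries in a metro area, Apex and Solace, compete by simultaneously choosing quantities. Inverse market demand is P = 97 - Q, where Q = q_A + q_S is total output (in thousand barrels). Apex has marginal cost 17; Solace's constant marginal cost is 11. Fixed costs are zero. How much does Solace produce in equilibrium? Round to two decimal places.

Apex's profit: π_A = (97 - Q)q_A - (17q_A). Setting ∂π_A/∂q_A = 0: 80 - 2q_A - (q_S) = 0.
Solace's profit: π_S = (97 - Q)q_S - (11q_S). Setting ∂π_S/∂q_S = 0: 86 - 2q_S - (q_A) = 0.
So q_A = (80 - q_S)/2 and q_S = (86 - q_A)/2.
Solving the pair: q_A = 74/3, q_S = 92/3.

30.67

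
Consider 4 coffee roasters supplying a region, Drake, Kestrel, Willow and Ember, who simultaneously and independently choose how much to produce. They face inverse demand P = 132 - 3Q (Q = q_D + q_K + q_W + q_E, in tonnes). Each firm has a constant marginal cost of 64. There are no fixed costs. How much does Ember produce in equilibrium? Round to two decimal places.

Each firm earns π_i = (132 - 3Q)q_i - 64q_i.
First-order condition (treating rivals' output as given): 68 - 6q_i - 3·Σ_{j≠i} q_j = 0.
By symmetry each firm produces the same amount; substituting Σ_{j≠i} q_j = 3q_i yields q_i = 68/15.

4.53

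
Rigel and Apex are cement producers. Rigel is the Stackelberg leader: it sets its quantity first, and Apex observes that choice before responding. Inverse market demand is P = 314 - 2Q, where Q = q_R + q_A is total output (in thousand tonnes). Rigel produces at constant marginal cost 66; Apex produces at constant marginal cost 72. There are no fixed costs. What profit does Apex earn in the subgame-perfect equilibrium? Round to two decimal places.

The follower Apex best-responds to any q_R: π_A = (314 - 2Q)q_A - 72q_A.
Follower FOC: 242 - 2q_R - 4q_A = 0, so q_A(q_R) = (242 - 2q_R)/4.
The leader anticipates this reaction. Substituting into P = 314 - 2Q gives P = 193 - q_R, so π_R = (193 - q_R)q_R - 66q_R.
The leader's first-order condition 127 - 2q_R = 0 yields q_R = 127/2.
Then q_A = (242 - 2·(127/2))/4 = 115/4.
Price P = 314 - 2·(369/4) = 259/2.
Apex's profit: (259/2 - 72)·(115/4) = 1653.1250.

1653.13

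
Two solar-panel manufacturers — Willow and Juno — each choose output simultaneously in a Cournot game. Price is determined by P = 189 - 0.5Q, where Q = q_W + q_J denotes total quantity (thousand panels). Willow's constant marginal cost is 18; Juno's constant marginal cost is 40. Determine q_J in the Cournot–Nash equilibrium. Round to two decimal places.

Willow's profit: π_W = (189 - 0.5Q)q_W - (18q_W). Setting ∂π_W/∂q_W = 0: 171 - q_W - (1/2)(q_J) = 0.
Juno's profit: π_J = (189 - 0.5Q)q_J - (40q_J). Setting ∂π_J/∂q_J = 0: 149 - q_J - (1/2)(q_W) = 0.
Best responses: q_W = (171 - (1/2)q_J), q_J = (149 - (1/2)q_W).
Solving the pair: q_W = 386/3, q_J = 254/3.

84.67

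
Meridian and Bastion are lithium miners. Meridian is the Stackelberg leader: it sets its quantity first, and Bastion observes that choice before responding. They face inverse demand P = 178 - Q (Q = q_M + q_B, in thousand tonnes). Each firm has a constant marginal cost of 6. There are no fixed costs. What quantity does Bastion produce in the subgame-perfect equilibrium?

43

Solve by backward induction. Given q_M, the follower Bastion maximises π_B = (178 - q_M - q_B)q_B - 6q_B.
Setting the follower's marginal profit to zero, 172 - q_M - 2q_B = 0, i.e. q_B = (172 - q_M)/2.
Meridian substitutes q_B(q_M) into its own profit: π_M = q_M(178 - q_M - (172 - q_M)/2) - 6q_M = (92 - (1/2)q_M)q_M - 6q_M.
Leader FOC: 86 - q_M = 0, so q_M = 86.
Then q_B = (172 - 86)/2 = 43.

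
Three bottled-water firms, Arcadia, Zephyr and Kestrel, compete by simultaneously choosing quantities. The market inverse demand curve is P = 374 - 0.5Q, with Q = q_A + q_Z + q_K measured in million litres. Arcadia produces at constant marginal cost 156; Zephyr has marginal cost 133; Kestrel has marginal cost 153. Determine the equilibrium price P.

Arcadia's profit: π_A = (374 - 0.5Q)q_A - (156q_A). Setting ∂π_A/∂q_A = 0: 218 - q_A - (1/2)(q_Z + q_K) = 0.
Zephyr's profit: π_Z = (374 - 0.5Q)q_Z - (133q_Z). Setting ∂π_Z/∂q_Z = 0: 241 - q_Z - (1/2)(q_A + q_K) = 0.
Kestrel's profit: π_K = (374 - 0.5Q)q_K - (153q_K). Setting ∂π_K/∂q_K = 0: 221 - q_K - (1/2)(q_A + q_Z) = 0.
Summing all 3 equations gives 680 − 2Q = 0, hence Q = 340.
Back-substituting: q_A = (218 − 170)/(1/2) = 96, q_Z = (241 − 170)/(1/2) = 142, q_K = (221 − 170)/(1/2) = 102.
Total output Q = 340, so price P = 374 - (1/2)·340 = 204.

204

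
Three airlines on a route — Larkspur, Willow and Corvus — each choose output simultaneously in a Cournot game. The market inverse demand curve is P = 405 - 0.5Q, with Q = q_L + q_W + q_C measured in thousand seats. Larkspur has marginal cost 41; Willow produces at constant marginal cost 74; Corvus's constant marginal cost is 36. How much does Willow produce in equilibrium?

Larkspur's profit: π_L = (405 - 0.5Q)q_L - (41q_L). Setting ∂π_L/∂q_L = 0: 364 - q_L - (1/2)(q_W + q_C) = 0.
Willow's first-order condition: 331 - q_W - (1/2)(q_L + q_C) = 0.
Corvus's profit: π_C = (405 - 0.5Q)q_C - (36q_C). Setting ∂π_C/∂q_C = 0: 369 - q_C - (1/2)(q_L + q_W) = 0.
Adding the 3 conditions: 1064 − Q − Q = 0, i.e. Q = 532.
Back-substituting: q_L = (364 − 266)/(1/2) = 196, q_W = (331 − 266)/(1/2) = 130, q_C = (369 − 266)/(1/2) = 206.

130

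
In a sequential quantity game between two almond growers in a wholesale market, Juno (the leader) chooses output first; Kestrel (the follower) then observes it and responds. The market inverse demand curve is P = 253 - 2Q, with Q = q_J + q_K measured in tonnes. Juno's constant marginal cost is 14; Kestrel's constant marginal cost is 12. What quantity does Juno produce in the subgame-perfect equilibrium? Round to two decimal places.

59.25

The follower Kestrel best-responds to any q_J: π_K = (253 - 2Q)q_K - 12q_K.
∂π_K/∂q_K = 241 - 2q_J - 4q_K = 0 gives the reaction function q_K = (241 - 2q_J)/4.
The leader anticipates this reaction. Substituting into P = 253 - 2Q gives P = 265/2 - q_J, so π_J = (265/2 - q_J)q_J - 14q_J.
Maximising: ∂π_J/∂q_J = 237/2 - 2q_J = 0, giving q_J = 237/4.
Then q_K = (241 - 2·(237/4))/4 = 245/8.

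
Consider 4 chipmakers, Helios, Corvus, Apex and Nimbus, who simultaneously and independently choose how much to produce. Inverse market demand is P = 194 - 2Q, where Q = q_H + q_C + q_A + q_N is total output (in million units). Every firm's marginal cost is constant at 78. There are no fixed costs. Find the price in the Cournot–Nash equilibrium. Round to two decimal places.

101.20

Each firm earns π_i = (194 - 2Q)q_i - 78q_i.
First-order condition (treating rivals' output as given): 116 - 4q_i - 2·Σ_{j≠i} q_j = 0.
With identical firms every q_j equals q_i, so Σ_{j≠i} q_j = 3q_i and 116 = 10q_i, giving q_i = 58/5.
Total output Q = 232/5, so price P = 194 - 2·(232/5) = 506/5.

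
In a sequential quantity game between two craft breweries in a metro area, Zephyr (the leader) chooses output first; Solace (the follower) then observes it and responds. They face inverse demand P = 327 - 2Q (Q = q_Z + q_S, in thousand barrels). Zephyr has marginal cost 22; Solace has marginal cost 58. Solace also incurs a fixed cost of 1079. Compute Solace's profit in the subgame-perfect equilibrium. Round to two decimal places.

Solve by backward induction. Given q_Z, the follower Solace maximises π_S = (327 - 2q_Z - 2q_S)q_S - 58q_S.
∂π_S/∂q_S = 269 - 2q_Z - 4q_S = 0 gives the reaction function q_S = (269 - 2q_Z)/4.
The leader anticipates this reaction. Substituting into P = 327 - 2Q gives P = 385/2 - q_Z, so π_Z = (385/2 - q_Z)q_Z - 22q_Z.
The leader's first-order condition 341/2 - 2q_Z = 0 yields q_Z = 341/4.
Then q_S = (269 - 2·(341/4))/4 = 197/8.
Price P = 327 - 2·(879/8) = 429/4.
Solace's profit: (429/4 - 58)·(197/8) - 1079 = 133.7813.

133.78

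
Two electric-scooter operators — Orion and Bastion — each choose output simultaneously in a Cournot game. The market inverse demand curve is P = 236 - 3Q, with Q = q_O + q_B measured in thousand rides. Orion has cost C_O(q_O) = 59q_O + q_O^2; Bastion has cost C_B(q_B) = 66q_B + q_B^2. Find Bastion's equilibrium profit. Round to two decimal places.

Orion's profit: π_O = (236 - 3Q)q_O - (59q_O + q_O²). Setting ∂π_O/∂q_O = 0: 177 - 8q_O - 3(q_B) = 0.
Bastion's profit: π_B = (236 - 3Q)q_B - (66q_B + q_B²). Setting ∂π_B/∂q_B = 0: 170 - 8q_B - 3(q_O) = 0.
So q_O = (177 - 3q_B)/8 and q_B = (170 - 3q_O)/8.
Substituting one into the other gives q_O = 906/55 and q_B = 829/55.
Price P = 236 - 3·(347/11) = 1555/11.
Bastion's profit: (1555/11)·(829/55) - 66·(829/55) - (829/55)² = 908.7484.

908.75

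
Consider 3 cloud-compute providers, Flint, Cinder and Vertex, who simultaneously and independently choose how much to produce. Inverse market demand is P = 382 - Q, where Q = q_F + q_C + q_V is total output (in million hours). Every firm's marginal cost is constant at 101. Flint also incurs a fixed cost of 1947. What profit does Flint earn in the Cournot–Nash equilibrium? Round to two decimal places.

Each firm earns π_i = (382 - Q)q_i - 101q_i.
First-order condition (treating rivals' output as given): 281 - 2q_i - Σ_{j≠i} q_j = 0.
By symmetry each firm produces the same amount; substituting Σ_{j≠i} q_j = 2q_i yields q_i = 281/4.
Price P = 382 - 843/4 = 685/4.
Flint's profit: (685/4 - 101)·(281/4) - 1947 = 2988.0625.

2988.06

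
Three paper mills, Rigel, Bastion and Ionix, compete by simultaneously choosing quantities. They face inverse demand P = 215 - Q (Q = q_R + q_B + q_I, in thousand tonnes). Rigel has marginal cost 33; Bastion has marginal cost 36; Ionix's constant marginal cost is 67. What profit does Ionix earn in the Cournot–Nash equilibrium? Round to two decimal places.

Rigel's profit: π_R = (215 - Q)q_R - (33q_R). Setting ∂π_R/∂q_R = 0: 182 - 2q_R - (q_B + q_I) = 0.
Bastion's first-order condition: 179 - 2q_B - (q_R + q_I) = 0.
Ionix's first-order condition: 148 - 2q_I - (q_R + q_B) = 0.
Summing all 3 equations gives 509 − 4Q = 0, hence Q = 509/4.
Back-substituting: q_R = (182 − 509/4) = 219/4, q_B = (179 − 509/4) = 207/4, q_I = (148 − 509/4) = 83/4.
Price P = 215 - 509/4 = 351/4.
Ionix's profit: (351/4 - 67)·(83/4) = 430.5625.

430.56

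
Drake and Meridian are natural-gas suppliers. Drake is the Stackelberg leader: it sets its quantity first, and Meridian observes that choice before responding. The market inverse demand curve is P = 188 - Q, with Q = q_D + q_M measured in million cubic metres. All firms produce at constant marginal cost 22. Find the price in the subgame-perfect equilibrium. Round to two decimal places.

Solve by backward induction. Given q_D, the follower Meridian maximises π_M = (188 - q_D - q_M)q_M - 22q_M.
Setting the follower's marginal profit to zero, 166 - q_D - 2q_M = 0, i.e. q_M = (166 - q_D)/2.
Drake substitutes q_M(q_D) into its own profit: π_D = q_D(188 - q_D - (166 - q_D)/2) - 22q_D = (105 - (1/2)q_D)q_D - 22q_D.
The leader's first-order condition 83 - q_D = 0 yields q_D = 83.
Then q_M = (166 - 83)/2 = 83/2.
Total output Q = 249/2, so price P = 188 - 249/2 = 127/2.

63.50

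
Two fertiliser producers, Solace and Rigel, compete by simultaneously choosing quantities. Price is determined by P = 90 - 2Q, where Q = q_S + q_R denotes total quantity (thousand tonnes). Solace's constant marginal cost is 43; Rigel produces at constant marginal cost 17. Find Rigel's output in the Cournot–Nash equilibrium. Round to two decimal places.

16.50

Solace's profit: π_S = (90 - 2Q)q_S - (43q_S). Setting ∂π_S/∂q_S = 0: 47 - 4q_S - 2(q_R) = 0.
Rigel's first-order condition: 73 - 4q_R - 2(q_S) = 0.
Rearranging gives the reaction functions q_S = (47 - 2q_R)/4 and q_R = (73 - 2q_S)/4.
Solving the pair: q_S = 7/2, q_R = 33/2.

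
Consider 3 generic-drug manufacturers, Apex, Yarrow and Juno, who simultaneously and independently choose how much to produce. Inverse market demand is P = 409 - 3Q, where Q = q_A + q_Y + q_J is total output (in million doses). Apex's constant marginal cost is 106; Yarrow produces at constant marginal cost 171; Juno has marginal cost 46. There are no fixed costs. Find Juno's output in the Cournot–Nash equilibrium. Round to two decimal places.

Apex's profit: π_A = (409 - 3Q)q_A - (106q_A). Setting ∂π_A/∂q_A = 0: 303 - 6q_A - 3(q_Y + q_J) = 0.
Yarrow's profit: π_Y = (409 - 3Q)q_Y - (171q_Y). Setting ∂π_Y/∂q_Y = 0: 238 - 6q_Y - 3(q_A + q_J) = 0.
Juno's profit: π_J = (409 - 3Q)q_J - (46q_J). Setting ∂π_J/∂q_J = 0: 363 - 6q_J - 3(q_A + q_Y) = 0.
Adding the 3 first-order conditions: 904 − 12Q = 0, so Q = 226/3.
Back-substituting: q_A = (303 − 226)/3 = 77/3, q_Y = (238 − 226)/3 = 4, q_J = (363 − 226)/3 = 137/3.

45.67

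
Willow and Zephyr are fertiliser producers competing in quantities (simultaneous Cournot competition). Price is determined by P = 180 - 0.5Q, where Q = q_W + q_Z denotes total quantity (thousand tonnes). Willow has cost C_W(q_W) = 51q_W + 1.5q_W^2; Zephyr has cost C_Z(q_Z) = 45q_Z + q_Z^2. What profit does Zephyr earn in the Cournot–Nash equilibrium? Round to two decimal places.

Willow's profit: π_W = (180 - 0.5Q)q_W - (51q_W + (3/2)q_W²). Setting ∂π_W/∂q_W = 0: 129 - 4q_W - (1/2)(q_Z) = 0.
Zephyr's profit: π_Z = (180 - 0.5Q)q_Z - (45q_Z + q_Z²). Setting ∂π_Z/∂q_Z = 0: 135 - 3q_Z - (1/2)(q_W) = 0.
Rearranging gives the reaction functions q_W = (129 - (1/2)q_Z)/4 and q_Z = (135 - (1/2)q_W)/3.
Solving the pair: q_W = 1278/47, q_Z = 1902/47.
Price P = 180 - (1/2)·67.6596 = 146.1702.
Zephyr's profit: 146.1702·(1902/47) - 45·(1902/47) - (1902/47)² = 2456.4989.

2456.50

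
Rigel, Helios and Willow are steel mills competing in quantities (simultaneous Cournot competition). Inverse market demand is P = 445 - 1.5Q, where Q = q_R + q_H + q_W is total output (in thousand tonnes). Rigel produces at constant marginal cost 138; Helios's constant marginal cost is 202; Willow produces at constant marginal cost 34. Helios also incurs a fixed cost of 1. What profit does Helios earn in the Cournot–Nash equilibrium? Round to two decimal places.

4.04

Rigel's profit: π_R = (445 - 1.5Q)q_R - (138q_R). Setting ∂π_R/∂q_R = 0: 307 - 3q_R - (3/2)(q_H + q_W) = 0.
Helios's profit: π_H = (445 - 1.5Q)q_H - (202q_H). Setting ∂π_H/∂q_H = 0: 243 - 3q_H - (3/2)(q_R + q_W) = 0.
Willow's profit: π_W = (445 - 1.5Q)q_W - (34q_W). Setting ∂π_W/∂q_W = 0: 411 - 3q_W - (3/2)(q_R + q_H) = 0.
Adding the 3 conditions: 961 − 3Q − 3Q = 0, i.e. Q = 961/6.
Back-substituting: q_R = (307 − 961/4)/(3/2) = 89/2, q_H = (243 − 961/4)/(3/2) = 11/6, q_W = (411 − 961/4)/(3/2) = 683/6.
Price P = 445 - (3/2)·(961/6) = 819/4.
Helios's profit: (819/4 - 202)·(11/6) - 1 = 97/24.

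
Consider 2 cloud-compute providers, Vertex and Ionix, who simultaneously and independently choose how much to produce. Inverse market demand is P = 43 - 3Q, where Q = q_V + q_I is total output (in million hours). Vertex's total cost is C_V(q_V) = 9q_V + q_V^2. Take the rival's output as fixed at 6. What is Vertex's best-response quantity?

With the rival's output fixed at 6, Vertex's profit is π_V = (43 - 3·6 - 3q_V)q_V - (9q_V + q_V²) = (25 - 3q_V)q_V - (9q_V + q_V²).
∂π_V/∂q_V = 16 - 8q_V = 0, so q_V = 2.

2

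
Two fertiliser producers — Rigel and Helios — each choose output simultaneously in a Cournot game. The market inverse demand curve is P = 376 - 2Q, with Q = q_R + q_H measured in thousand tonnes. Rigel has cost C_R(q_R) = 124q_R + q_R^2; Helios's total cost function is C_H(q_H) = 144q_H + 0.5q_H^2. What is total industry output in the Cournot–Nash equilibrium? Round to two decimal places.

Rigel's profit: π_R = (376 - 2Q)q_R - (124q_R + q_R²). Setting ∂π_R/∂q_R = 0: 252 - 6q_R - 2(q_H) = 0.
Helios's first-order condition: 232 - 5q_H - 2(q_R) = 0.
So q_R = (252 - 2q_H)/6 and q_H = (232 - 2q_R)/5.
Solving the pair: q_R = 398/13, q_H = 444/13.
Total output Q = 398/13 + 444/13 = 842/13.

64.77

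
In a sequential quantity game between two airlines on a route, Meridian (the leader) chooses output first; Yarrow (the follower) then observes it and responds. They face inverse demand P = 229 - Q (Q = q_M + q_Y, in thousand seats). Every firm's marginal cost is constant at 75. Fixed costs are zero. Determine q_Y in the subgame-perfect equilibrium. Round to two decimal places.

38.50

Solve by backward induction. Given q_M, the follower Yarrow maximises π_Y = (229 - q_M - q_Y)q_Y - 75q_Y.
Follower FOC: 154 - q_M - 2q_Y = 0, so q_Y(q_M) = (154 - q_M)/2.
The leader anticipates this reaction. Substituting into P = 229 - Q gives P = 152 - (1/2)q_M, so π_M = (152 - (1/2)q_M)q_M - 75q_M.
Leader FOC: 77 - q_M = 0, so q_M = 77.
Then q_Y = (154 - 77)/2 = 77/2.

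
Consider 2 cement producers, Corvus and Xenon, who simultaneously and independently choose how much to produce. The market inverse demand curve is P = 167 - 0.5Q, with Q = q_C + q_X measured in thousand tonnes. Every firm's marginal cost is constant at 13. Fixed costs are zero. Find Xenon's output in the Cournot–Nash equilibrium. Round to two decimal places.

102.67

Each firm earns π_i = (167 - 0.5Q)q_i - 13q_i.
First-order condition (treating rivals' output as given): 154 - q_i - (1/2)q_j = 0.
By symmetry each firm produces the same amount; substituting q_j = q_i yields q_i = 154/(3/2) = 308/3.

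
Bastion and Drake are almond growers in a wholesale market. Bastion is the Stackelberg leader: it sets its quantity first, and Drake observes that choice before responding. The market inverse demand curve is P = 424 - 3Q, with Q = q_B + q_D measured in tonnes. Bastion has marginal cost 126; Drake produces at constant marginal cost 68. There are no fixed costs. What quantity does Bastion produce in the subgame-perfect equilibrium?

Solve by backward induction. Given q_B, the follower Drake maximises π_D = (424 - 3q_B - 3q_D)q_D - 68q_D.
Setting the follower's marginal profit to zero, 356 - 3q_B - 6q_D = 0, i.e. q_D = (356 - 3q_B)/6.
The leader anticipates this reaction. Substituting into P = 424 - 3Q gives P = 246 - (3/2)q_B, so π_B = (246 - (3/2)q_B)q_B - 126q_B.
Maximising: ∂π_B/∂q_B = 120 - 3q_B = 0, giving q_B = 40.
Then q_D = (356 - 3·40)/6 = 118/3.

40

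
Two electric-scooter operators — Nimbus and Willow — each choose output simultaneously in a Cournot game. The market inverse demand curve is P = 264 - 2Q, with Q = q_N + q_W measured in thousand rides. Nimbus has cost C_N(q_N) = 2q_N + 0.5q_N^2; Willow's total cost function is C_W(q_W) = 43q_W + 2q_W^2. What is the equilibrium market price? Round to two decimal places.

139.83

Nimbus's profit: π_N = (264 - 2Q)q_N - (2q_N + (1/2)q_N²). Setting ∂π_N/∂q_N = 0: 262 - 5q_N - 2(q_W) = 0.
Willow's profit: π_W = (264 - 2Q)q_W - (43q_W + 2q_W²). Setting ∂π_W/∂q_W = 0: 221 - 8q_W - 2(q_N) = 0.
So q_N = (262 - 2q_W)/5 and q_W = (221 - 2q_N)/8.
Substituting one into the other gives q_N = 827/18 and q_W = 581/36.
Total output Q = 745/12, so price P = 264 - 2·(745/12) = 839/6.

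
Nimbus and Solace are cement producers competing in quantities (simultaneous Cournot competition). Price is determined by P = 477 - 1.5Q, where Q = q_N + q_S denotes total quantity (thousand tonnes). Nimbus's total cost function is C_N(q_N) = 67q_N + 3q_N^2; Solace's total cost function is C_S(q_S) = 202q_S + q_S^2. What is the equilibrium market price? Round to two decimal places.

354.28

Nimbus's profit: π_N = (477 - 1.5Q)q_N - (67q_N + 3q_N²). Setting ∂π_N/∂q_N = 0: 410 - 9q_N - (3/2)(q_S) = 0.
Solace's first-order condition: 275 - 5q_S - (3/2)(q_N) = 0.
So q_N = (410 - (3/2)q_S)/9 and q_S = (275 - (3/2)q_N)/5.
Substituting one into the other gives q_N = 38.3041 and q_S = 43.5088.
Total output Q = 81.8129, so price P = 477 - (3/2)·81.8129 = 354.2807.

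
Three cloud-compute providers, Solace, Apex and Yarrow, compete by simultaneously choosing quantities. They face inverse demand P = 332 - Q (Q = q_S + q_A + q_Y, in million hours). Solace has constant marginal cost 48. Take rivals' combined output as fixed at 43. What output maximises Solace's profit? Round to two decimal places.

With rivals' combined output fixed at 43, Solace's profit is π_S = (332 - 43 - q_S)q_S - (48q_S) = (289 - q_S)q_S - (48q_S).
∂π_S/∂q_S = 241 - 2q_S = 0, so q_S = 241/2.

120.50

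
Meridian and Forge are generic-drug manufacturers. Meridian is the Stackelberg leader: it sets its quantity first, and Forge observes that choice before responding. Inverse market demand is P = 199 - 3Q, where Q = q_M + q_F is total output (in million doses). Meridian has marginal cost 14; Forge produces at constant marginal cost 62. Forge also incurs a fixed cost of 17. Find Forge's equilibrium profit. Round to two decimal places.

Solve by backward induction. Given q_M, the follower Forge maximises π_F = (199 - 3q_M - 3q_F)q_F - 62q_F.
∂π_F/∂q_F = 137 - 3q_M - 6q_F = 0 gives the reaction function q_F = (137 - 3q_M)/6.
Meridian substitutes q_F(q_M) into its own profit: π_M = q_M(199 - 3q_M - (137 - 3q_M)/2) - 14q_M = (261/2 - (3/2)q_M)q_M - 14q_M.
Maximising: ∂π_M/∂q_M = 233/2 - 3q_M = 0, giving q_M = 233/6.
Then q_F = (137 - 3·(233/6))/6 = 41/12.
Price P = 199 - 3·(169/4) = 289/4.
Forge's profit: (289/4 - 62)·(41/12) - 17 = 865/48.

18.02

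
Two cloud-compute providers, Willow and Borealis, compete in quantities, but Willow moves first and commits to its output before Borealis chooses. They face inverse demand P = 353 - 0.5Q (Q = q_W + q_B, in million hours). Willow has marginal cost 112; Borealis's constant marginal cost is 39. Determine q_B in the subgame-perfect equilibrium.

230

Solve by backward induction. Given q_W, the follower Borealis maximises π_B = (353 - (1/2)q_W - (1/2)q_B)q_B - 39q_B.
Setting the follower's marginal profit to zero, 314 - (1/2)q_W - q_B = 0, i.e. q_B = (314 - (1/2)q_W).
Willow substitutes q_B(q_W) into its own profit: π_W = q_W(353 - (1/2)q_W - (314 - (1/2)q_W)/2) - 112q_W = (196 - (1/4)q_W)q_W - 112q_W.
The leader's first-order condition 84 - (1/2)q_W = 0 yields q_W = 168.
Then q_B = (314 - (1/2)·168) = 230.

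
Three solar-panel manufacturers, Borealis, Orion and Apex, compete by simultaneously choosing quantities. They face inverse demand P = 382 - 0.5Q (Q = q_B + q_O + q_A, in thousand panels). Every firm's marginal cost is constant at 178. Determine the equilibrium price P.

229

A representative firm's profit is π_i = q_i(382 - 0.5Q) - 178q_i.
First-order condition (treating rivals' output as given): 204 - q_i - (1/2)·Σ_{j≠i} q_j = 0.
With identical firms every q_j equals q_i, so Σ_{j≠i} q_j = 2q_i and 204 = 2q_i, giving q_i = 102.
Total output Q = 306, so price P = 382 - (1/2)·306 = 229.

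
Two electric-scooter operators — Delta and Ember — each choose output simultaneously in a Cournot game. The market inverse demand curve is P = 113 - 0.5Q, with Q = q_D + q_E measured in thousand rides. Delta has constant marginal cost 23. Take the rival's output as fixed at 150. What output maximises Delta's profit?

15

With the rival's output fixed at 150, Delta's profit is π_D = (113 - (1/2)·150 - (1/2)q_D)q_D - (23q_D) = (38 - (1/2)q_D)q_D - (23q_D).
∂π_D/∂q_D = 15 - q_D = 0, so q_D = 15.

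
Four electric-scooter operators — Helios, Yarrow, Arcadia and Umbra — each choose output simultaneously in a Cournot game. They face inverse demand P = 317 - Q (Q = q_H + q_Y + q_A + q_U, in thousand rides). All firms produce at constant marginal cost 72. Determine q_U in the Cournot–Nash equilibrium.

49

A representative firm's profit is π_i = q_i(317 - Q) - 72q_i.
First-order condition (treating rivals' output as given): 245 - 2q_i - Σ_{j≠i} q_j = 0.
With identical firms every q_j equals q_i, so Σ_{j≠i} q_j = 3q_i and 245 = 5q_i, giving q_i = 49.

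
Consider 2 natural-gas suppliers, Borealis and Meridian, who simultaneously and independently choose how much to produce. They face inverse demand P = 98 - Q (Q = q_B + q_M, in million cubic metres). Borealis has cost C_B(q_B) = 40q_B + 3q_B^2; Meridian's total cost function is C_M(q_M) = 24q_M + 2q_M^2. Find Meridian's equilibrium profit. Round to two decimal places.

Borealis's profit: π_B = (98 - Q)q_B - (40q_B + 3q_B²). Setting ∂π_B/∂q_B = 0: 58 - 8q_B - (q_M) = 0.
Meridian's first-order condition: 74 - 6q_M - (q_B) = 0.
So q_B = (58 - q_M)/8 and q_M = (74 - q_B)/6.
Substituting one into the other gives q_B = 274/47 and q_M = 534/47.
Price P = 98 - 808/47 = 80.8085.
Meridian's profit: 80.8085·(534/47) - 24·(534/47) - 2(534/47)² = 387.2648.

387.26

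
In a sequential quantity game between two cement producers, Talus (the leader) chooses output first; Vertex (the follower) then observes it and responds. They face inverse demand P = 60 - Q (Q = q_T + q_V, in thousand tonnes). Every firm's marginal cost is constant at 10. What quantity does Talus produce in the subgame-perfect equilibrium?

Solve by backward induction. Given q_T, the follower Vertex maximises π_V = (60 - q_T - q_V)q_V - 10q_V.
Follower FOC: 50 - q_T - 2q_V = 0, so q_V(q_T) = (50 - q_T)/2.
The leader anticipates this reaction. Substituting into P = 60 - Q gives P = 35 - (1/2)q_T, so π_T = (35 - (1/2)q_T)q_T - 10q_T.
Maximising: ∂π_T/∂q_T = 25 - q_T = 0, giving q_T = 25.
Then q_V = (50 - 25)/2 = 25/2.

25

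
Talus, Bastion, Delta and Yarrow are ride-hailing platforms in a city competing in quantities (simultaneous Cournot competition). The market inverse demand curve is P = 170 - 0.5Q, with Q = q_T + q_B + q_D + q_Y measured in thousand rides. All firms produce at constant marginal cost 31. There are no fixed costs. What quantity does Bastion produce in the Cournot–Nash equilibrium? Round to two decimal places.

A representative firm's profit is π_i = q_i(170 - 0.5Q) - 31q_i.
First-order condition (treating rivals' output as given): 139 - q_i - (1/2)·Σ_{j≠i} q_j = 0.
With identical firms every q_j equals q_i, so Σ_{j≠i} q_j = 3q_i and 139 = (5/2)q_i, giving q_i = 278/5.

55.60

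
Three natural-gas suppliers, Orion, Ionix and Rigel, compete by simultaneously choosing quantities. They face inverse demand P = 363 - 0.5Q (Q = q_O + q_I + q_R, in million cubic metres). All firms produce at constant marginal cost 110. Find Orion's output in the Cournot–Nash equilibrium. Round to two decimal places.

Each firm earns π_i = (363 - 0.5Q)q_i - 110q_i.
First-order condition (treating rivals' output as given): 253 - q_i - (1/2)·Σ_{j≠i} q_j = 0.
With identical firms every q_j equals q_i, so Σ_{j≠i} q_j = 2q_i and 253 = 2q_i, giving q_i = 253/2.

126.50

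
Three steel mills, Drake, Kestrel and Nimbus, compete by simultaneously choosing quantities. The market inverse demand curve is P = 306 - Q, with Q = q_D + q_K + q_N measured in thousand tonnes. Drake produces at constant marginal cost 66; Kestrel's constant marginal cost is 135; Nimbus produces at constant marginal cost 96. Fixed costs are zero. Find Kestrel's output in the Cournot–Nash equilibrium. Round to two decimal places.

Drake's profit: π_D = (306 - Q)q_D - (66q_D). Setting ∂π_D/∂q_D = 0: 240 - 2q_D - (q_K + q_N) = 0.
Kestrel's profit: π_K = (306 - Q)q_K - (135q_K). Setting ∂π_K/∂q_K = 0: 171 - 2q_K - (q_D + q_N) = 0.
Nimbus's first-order condition: 210 - 2q_N - (q_D + q_K) = 0.
Summing all 3 equations gives 621 − 4Q = 0, hence Q = 621/4.
Back-substituting: q_D = (240 − 621/4) = 339/4, q_K = (171 − 621/4) = 63/4, q_N = (210 − 621/4) = 219/4.

15.75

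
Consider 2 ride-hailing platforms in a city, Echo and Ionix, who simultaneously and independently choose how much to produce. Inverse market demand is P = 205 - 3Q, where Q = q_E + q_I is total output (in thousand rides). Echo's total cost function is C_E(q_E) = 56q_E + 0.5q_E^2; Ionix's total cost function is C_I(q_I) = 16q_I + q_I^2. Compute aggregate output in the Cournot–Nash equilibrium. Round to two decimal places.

31.94

Echo's profit: π_E = (205 - 3Q)q_E - (56q_E + (1/2)q_E²). Setting ∂π_E/∂q_E = 0: 149 - 7q_E - 3(q_I) = 0.
Ionix's first-order condition: 189 - 8q_I - 3(q_E) = 0.
Rearranging gives the reaction functions q_E = (149 - 3q_I)/7 and q_I = (189 - 3q_E)/8.
Substituting one into the other gives q_E = 625/47 and q_I = 876/47.
Total output Q = 625/47 + 876/47 = 1501/47.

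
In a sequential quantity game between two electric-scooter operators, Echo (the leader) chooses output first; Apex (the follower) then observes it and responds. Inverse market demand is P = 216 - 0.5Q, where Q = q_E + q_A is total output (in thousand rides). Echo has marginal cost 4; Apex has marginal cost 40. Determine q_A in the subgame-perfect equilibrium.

52

The follower Apex best-responds to any q_E: π_A = (216 - 0.5Q)q_A - 40q_A.
∂π_A/∂q_A = 176 - (1/2)q_E - q_A = 0 gives the reaction function q_A = (176 - (1/2)q_E).
Echo substitutes q_A(q_E) into its own profit: π_E = q_E(216 - (1/2)q_E - (176 - (1/2)q_E)/2) - 4q_E = (128 - (1/4)q_E)q_E - 4q_E.
Leader FOC: 124 - (1/2)q_E = 0, so q_E = 248.
Then q_A = (176 - (1/2)·248) = 52.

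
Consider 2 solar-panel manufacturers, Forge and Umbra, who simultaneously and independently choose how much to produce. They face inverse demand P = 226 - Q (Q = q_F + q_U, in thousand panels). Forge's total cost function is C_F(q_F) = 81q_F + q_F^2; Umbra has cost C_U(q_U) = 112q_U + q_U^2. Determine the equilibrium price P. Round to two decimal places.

Forge's profit: π_F = (226 - Q)q_F - (81q_F + q_F²). Setting ∂π_F/∂q_F = 0: 145 - 4q_F - (q_U) = 0.
Umbra's first-order condition: 114 - 4q_U - (q_F) = 0.
So q_F = (145 - q_U)/4 and q_U = (114 - q_F)/4.
Substituting one into the other gives q_F = 466/15 and q_U = 311/15.
Total output Q = 259/5, so price P = 226 - 259/5 = 871/5.

174.20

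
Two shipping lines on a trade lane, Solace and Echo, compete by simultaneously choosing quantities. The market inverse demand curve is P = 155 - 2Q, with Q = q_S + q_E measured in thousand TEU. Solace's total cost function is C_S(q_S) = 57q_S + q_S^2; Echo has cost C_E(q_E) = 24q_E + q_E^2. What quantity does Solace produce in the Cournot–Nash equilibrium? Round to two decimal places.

10.19

Solace's profit: π_S = (155 - 2Q)q_S - (57q_S + q_S²). Setting ∂π_S/∂q_S = 0: 98 - 6q_S - 2(q_E) = 0.
Echo's profit: π_E = (155 - 2Q)q_E - (24q_E + q_E²). Setting ∂π_E/∂q_E = 0: 131 - 6q_E - 2(q_S) = 0.
So q_S = (98 - 2q_E)/6 and q_E = (131 - 2q_S)/6.
Substituting one into the other gives q_S = 163/16 and q_E = 295/16.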